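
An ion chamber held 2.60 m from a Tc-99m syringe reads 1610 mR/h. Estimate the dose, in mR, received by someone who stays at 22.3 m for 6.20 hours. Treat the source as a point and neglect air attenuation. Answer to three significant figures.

Since intensity falls as 1/r², rate at 22.3 m:
(2.60/22.3)² = 0.01359, so 1610 × 0.01359 = 21.88 mR/h.
Dose = rate × time = 21.88 mR/h × 6.200 h = 135.7 mR.

136 mR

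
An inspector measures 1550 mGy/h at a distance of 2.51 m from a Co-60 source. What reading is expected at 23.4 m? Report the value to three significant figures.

17.8 mGy/h

Using I₁d₁² = I₂d₂², the rate at 23.4 m is
1550 × (2.51/23.4)² = 1550 × 0.01151 = 17.84 mGy/h.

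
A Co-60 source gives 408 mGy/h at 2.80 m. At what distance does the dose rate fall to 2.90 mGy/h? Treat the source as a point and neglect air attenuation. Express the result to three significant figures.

33.2 m

Using I₁d₁² = I₂d₂², d₂ = d₁·√(I₁/I₂).
I₁/I₂ = 408/2.90 = 140.7, so d₂ = 2.80 × √140.7 = 33.21 m.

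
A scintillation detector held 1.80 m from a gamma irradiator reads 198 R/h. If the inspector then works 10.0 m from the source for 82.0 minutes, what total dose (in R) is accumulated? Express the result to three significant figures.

8.77 R

Using I₁d₁² = I₂d₂², rate at 10.0 m:
198 × (1.80/10.0)² = 198 × 0.03240 = 6.415 R/h.
Dose = rate × time = 6.415 R/h × 1.367 h = 8.769 R.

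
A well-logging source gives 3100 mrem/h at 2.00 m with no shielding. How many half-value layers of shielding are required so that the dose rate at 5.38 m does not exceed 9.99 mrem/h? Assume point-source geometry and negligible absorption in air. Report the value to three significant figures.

5.42 half-value layers

At 5.38 m, distance alone gives (2.00/5.38)² = 0.1382, so 3100 × 0.1382 = 428.4 mrem/h.
Further attenuation needed: 428.4/9.99 = 42.88.
n = log₂(42.88) = 5.422 half-value layers.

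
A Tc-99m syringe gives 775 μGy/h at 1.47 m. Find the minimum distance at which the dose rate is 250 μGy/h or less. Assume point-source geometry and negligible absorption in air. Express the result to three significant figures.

Using I₁d₁² = I₂d₂², d₂ = d₁·√(I₁/I₂).
I₁/I₂ = 775/250 = 3.100, so d₂ = 1.47 × √3.100 = 2.588 m.

2.59 m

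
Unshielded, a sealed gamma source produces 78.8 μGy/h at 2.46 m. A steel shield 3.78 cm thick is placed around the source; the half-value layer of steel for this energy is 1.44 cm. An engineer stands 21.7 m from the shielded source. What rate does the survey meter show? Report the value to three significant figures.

Distance alone: 78.8 × (2.46/21.7)² = 78.8 × 0.01285 = 1.013 μGy/h.
Shield: 3.78/1.44 = 2.625 half-value layers → attenuation 2^(−2.625) = 0.1621.
Combined: 1.013 × 0.1621 = 0.1642 μGy/h.

0.164 μGy/h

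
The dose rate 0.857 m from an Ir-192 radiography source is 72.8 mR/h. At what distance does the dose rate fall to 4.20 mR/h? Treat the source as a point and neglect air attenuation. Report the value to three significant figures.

3.57 m

Intensity scales as (d₁/d₂)², so d₂ = d₁·√(I₁/I₂).
I₁/I₂ = 72.8/4.20 = 17.33, so d₂ = 0.857 × √17.33 = 3.568 m.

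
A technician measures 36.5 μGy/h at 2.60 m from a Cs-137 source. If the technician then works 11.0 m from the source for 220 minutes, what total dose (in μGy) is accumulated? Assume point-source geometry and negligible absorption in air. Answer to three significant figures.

7.48 μGy

Intensity scales as (d₁/d₂)², so rate at 11.0 m:
(2.60/11.0)² = 0.05587, so 36.5 × 0.05587 = 2.039 μGy/h.
Dose = rate × time = 2.039 μGy/h × 3.667 h = 7.477 μGy.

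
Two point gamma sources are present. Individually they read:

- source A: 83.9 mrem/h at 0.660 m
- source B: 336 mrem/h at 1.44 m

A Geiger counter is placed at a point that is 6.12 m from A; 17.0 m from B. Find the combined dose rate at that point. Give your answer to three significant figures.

Each source contributes Iᵢ·(dᵢ/rᵢ)²; contributions add.
A: 83.9 × (0.660/6.12)² = 0.9758 mrem/h
B: 336 × (1.44/17.0)² = 2.411 mrem/h
Total = 0.9758 + 2.411 = 3.387 mrem/h.

3.39 mrem/h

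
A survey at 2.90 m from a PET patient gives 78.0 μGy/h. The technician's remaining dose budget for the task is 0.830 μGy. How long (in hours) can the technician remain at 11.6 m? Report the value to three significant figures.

Using I₁d₁² = I₂d₂², rate at 11.6 m:
78.0 × (2.90/11.6)² = 78.0 × 0.06250 = 4.875 μGy/h.
Stay time = 0.830 μGy ÷ 4.875 μGy/h = 0.1703 h.

0.170 h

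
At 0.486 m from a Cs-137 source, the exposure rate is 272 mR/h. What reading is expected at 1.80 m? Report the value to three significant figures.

Using I₁d₁² = I₂d₂², the rate at 1.80 m is
(0.486/1.80)² = 0.07290, so 272 × 0.07290 = 19.83 mR/h.

19.8 mR/h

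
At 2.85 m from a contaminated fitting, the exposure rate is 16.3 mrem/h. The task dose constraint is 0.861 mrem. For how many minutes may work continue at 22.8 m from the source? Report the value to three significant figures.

By the inverse-square law, rate at 22.8 m:
16.3 × (2.85/22.8)² = 16.3 × 0.01562 = 0.2546 mrem/h.
Stay time = 0.861 mrem ÷ 0.2546 mrem/h = 3.382 h = 202.9 min.

203 min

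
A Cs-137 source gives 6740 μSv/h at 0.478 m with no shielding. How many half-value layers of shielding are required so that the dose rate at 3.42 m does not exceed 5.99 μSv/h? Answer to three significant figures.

At 3.42 m, distance alone gives 6740 × (0.478/3.42)² = 6740 × 0.01953 = 131.6 μSv/h.
Further attenuation needed: 131.6/5.99 = 21.97.
n = log₂(21.97) = 4.457 half-value layers.

4.46 half-value layers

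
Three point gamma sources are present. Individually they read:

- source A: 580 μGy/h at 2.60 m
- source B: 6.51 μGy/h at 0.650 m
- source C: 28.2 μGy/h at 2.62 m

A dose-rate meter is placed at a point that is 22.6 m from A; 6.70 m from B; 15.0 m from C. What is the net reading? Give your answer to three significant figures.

Each source contributes Iᵢ·(dᵢ/rᵢ)²; contributions add.
A: 580 × (2.60/22.6)² = 7.676 μGy/h
B: 6.51 × (0.650/6.70)² = 0.06127 μGy/h
C: 28.2 × (2.62/15.0)² = 0.8603 μGy/h
Total = 7.676 + 0.06127 + 0.8603 = 8.598 μGy/h.

8.60 μGy/h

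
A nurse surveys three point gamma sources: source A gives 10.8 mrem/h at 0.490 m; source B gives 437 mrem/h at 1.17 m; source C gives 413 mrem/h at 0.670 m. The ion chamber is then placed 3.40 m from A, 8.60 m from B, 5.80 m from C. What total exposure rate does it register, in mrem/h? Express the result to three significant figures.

13.8 mrem/h

By superposition, sum each source's inverse-square contribution:
A: 10.8 × (0.490/3.40)² = 0.2243 mrem/h
B: 437 × (1.17/8.60)² = 8.088 mrem/h
C: 413 × (0.670/5.80)² = 5.511 mrem/h
Total = 0.2243 + 8.088 + 5.511 = 13.82 mrem/h.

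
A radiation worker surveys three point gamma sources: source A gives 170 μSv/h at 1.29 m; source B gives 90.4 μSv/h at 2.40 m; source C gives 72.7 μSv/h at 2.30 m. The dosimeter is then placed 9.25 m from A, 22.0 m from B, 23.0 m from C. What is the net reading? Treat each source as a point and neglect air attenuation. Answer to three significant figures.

By superposition, sum each source's inverse-square contribution:
A: 170 × (1.29/9.25)² = 3.306 μSv/h
B: 90.4 × (2.40/22.0)² = 1.076 μSv/h
C: 72.7 × (2.30/23.0)² = 0.7270 μSv/h
Total = 3.306 + 1.076 + 0.7270 = 5.109 μSv/h.

5.11 μSv/h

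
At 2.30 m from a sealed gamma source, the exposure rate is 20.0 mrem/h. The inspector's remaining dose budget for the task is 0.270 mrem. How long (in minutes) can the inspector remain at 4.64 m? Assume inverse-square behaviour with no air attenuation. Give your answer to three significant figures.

Applying the 1/r² law, rate at 4.64 m:
20.0 × (2.30/4.64)² = 20.0 × 0.2457 = 4.914 mrem/h.
Stay time = 0.270 mrem ÷ 4.914 mrem/h = 0.05495 h = 3.297 min.

3.30 min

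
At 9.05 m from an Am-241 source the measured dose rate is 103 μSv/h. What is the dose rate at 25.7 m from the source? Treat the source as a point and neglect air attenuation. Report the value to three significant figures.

12.8 μSv/h

By the inverse-square law, scaling from 9.05 m to 25.7 m:
103 × (9.05/25.7)² = 103 × 0.1240 = 12.77 μSv/h.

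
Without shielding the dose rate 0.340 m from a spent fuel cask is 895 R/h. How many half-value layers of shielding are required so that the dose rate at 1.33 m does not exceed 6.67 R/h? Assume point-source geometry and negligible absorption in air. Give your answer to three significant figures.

At 1.33 m, distance alone gives (0.340/1.33)² = 0.06535, so 895 × 0.06535 = 58.49 R/h.
Further attenuation needed: 58.49/6.67 = 8.769.
n = log₂(8.769) = 3.132 half-value layers.

3.13 half-value layers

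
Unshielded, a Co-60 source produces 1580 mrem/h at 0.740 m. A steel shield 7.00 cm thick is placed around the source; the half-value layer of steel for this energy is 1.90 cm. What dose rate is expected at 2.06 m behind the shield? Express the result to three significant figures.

Distance alone: (0.740/2.06)² = 0.1290, so 1580 × 0.1290 = 203.8 mrem/h.
Shield: 7.00/1.90 = 3.684 half-value layers → attenuation 2^(−3.684) = 0.07780.
Combined: 203.8 × 0.07780 = 15.86 mrem/h.

15.9 mrem/h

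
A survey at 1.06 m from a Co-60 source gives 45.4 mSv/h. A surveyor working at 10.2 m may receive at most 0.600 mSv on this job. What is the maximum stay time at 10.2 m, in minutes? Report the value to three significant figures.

73.4 min

By the inverse-square law, rate at 10.2 m:
45.4 × (1.06/10.2)² = 45.4 × 0.01080 = 0.4903 mSv/h.
Stay time = 0.600 mSv ÷ 0.4903 mSv/h = 1.224 h = 73.44 min.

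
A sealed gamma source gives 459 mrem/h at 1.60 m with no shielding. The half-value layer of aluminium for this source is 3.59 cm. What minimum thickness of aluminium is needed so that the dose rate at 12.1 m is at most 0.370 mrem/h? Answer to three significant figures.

At 12.1 m, distance alone gives (1.60/12.1)² = 0.01749, so 459 × 0.01749 = 8.028 mrem/h.
Further attenuation needed: 8.028/0.370 = 21.70.
n = log₂(21.70) = 4.440 half-value layers.
Thickness = 4.440 × 3.59 cm = 15.94 cm.

15.9 cm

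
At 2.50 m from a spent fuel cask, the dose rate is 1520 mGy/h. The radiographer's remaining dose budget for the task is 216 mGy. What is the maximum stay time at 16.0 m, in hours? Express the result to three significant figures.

Applying the 1/r² law, rate at 16.0 m:
(2.50/16.0)² = 0.02441, so 1520 × 0.02441 = 37.10 mGy/h.
Stay time = 216 mGy ÷ 37.10 mGy/h = 5.822 h.

5.82 h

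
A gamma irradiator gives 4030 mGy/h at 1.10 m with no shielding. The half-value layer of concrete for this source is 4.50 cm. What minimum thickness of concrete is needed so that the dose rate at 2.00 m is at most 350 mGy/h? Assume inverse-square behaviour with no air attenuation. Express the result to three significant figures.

8.10 cm

At 2.00 m, distance alone gives (1.10/2.00)² = 0.3025, so 4030 × 0.3025 = 1219 mGy/h.
Further attenuation needed: 1219/350 = 3.483.
n = log₂(3.483) = 1.800 half-value layers.
Thickness = 1.800 × 4.50 cm = 8.100 cm.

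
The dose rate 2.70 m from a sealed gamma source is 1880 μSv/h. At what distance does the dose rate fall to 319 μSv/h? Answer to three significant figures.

6.55 m

Using I₁d₁² = I₂d₂², d₂ = d₁·√(I₁/I₂).
I₁/I₂ = 1880/319 = 5.893, so d₂ = 2.70 × √5.893 = 6.554 m.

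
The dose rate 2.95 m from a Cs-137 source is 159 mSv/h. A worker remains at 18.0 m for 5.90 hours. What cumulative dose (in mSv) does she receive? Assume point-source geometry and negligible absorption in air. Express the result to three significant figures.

Since intensity falls as 1/r², rate at 18.0 m:
(2.95/18.0)² = 0.02686, so 159 × 0.02686 = 4.271 mSv/h.
Dose = rate × time = 4.271 mSv/h × 5.900 h = 25.20 mSv.

25.2 mSv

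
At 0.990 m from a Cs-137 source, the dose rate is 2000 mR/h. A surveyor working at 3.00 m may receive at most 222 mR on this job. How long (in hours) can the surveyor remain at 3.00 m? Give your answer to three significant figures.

1.02 h

Applying the 1/r² law, rate at 3.00 m:
2000 × (0.990/3.00)² = 2000 × 0.1089 = 217.8 mR/h.
Stay time = 222 mR ÷ 217.8 mR/h = 1.019 h.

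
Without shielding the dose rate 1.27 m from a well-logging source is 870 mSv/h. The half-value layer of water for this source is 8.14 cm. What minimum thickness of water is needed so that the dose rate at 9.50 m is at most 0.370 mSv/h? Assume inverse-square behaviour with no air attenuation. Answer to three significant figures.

At 9.50 m, distance alone gives 870 × (1.27/9.50)² = 870 × 0.01787 = 15.55 mSv/h.
Further attenuation needed: 15.55/0.370 = 42.03.
n = log₂(42.03) = 5.393 half-value layers.
Thickness = 5.393 × 8.14 cm = 43.90 cm.

43.9 cm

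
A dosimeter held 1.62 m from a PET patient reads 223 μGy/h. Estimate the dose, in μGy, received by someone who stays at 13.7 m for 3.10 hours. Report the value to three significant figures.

Using I₁d₁² = I₂d₂², rate at 13.7 m:
(1.62/13.7)² = 0.01398, so 223 × 0.01398 = 3.118 μGy/h.
Dose = rate × time = 3.118 μGy/h × 3.100 h = 9.666 μGy.

9.67 μGy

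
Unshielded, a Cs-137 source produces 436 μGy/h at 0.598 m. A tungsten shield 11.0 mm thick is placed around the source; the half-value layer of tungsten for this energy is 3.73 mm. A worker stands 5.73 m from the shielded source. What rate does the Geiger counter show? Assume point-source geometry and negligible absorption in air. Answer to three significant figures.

0.615 μGy/h

Distance alone: 436 × (0.598/5.73)² = 436 × 0.01089 = 4.748 μGy/h.
Shield: 11.0/3.73 = 2.949 half-value layers → attenuation 2^(−2.949) = 0.1295.
Combined: 4.748 × 0.1295 = 0.6149 μGy/h.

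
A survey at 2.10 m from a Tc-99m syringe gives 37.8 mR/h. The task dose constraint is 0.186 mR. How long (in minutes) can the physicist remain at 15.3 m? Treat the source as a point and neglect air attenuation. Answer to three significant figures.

Using I₁d₁² = I₂d₂², rate at 15.3 m:
37.8 × (2.10/15.3)² = 37.8 × 0.01884 = 0.7122 mR/h.
Stay time = 0.186 mR ÷ 0.7122 mR/h = 0.2612 h = 15.67 min.

15.7 min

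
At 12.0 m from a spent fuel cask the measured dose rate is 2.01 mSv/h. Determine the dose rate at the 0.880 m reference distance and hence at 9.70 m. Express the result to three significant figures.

Intensity scales as (d₁/d₂)², so
At 0.880 m: (12.0/0.880)² = 186.0, so 2.01 × 186.0 = 373.9 mSv/h
At 9.70 m: 373.9 × (0.880/9.70)² = 373.9 × 0.008230 = 3.077 mSv/h.

374 mSv/h; 3.08 mSv/h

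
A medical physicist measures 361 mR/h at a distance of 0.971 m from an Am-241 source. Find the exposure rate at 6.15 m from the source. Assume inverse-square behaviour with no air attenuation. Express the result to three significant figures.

Since intensity falls as 1/r², the rate at 6.15 m is
361 × (0.971/6.15)² = 361 × 0.02493 = 9.000 mR/h.

9.00 mR/h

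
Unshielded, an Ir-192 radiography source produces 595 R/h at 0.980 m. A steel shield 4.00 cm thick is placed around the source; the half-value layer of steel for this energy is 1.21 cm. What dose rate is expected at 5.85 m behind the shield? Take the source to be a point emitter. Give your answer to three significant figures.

1.69 R/h

Distance alone: (0.980/5.85)² = 0.02806, so 595 × 0.02806 = 16.70 R/h.
Shield: 4.00/1.21 = 3.306 half-value layers → attenuation 2^(−3.306) = 0.1011.
Combined: 16.70 × 0.1011 = 1.688 R/h.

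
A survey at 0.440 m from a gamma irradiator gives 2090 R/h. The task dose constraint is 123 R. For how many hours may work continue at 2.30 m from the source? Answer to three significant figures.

1.61 h

By the inverse-square law, rate at 2.30 m:
2090 × (0.440/2.30)² = 2090 × 0.03660 = 76.49 R/h.
Stay time = 123 R ÷ 76.49 R/h = 1.608 h.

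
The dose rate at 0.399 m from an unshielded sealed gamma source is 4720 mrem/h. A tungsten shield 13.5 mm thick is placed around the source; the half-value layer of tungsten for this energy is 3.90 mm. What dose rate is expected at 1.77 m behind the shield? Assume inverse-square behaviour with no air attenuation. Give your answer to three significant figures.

Distance alone: 4720 × (0.399/1.77)² = 4720 × 0.05082 = 239.9 mrem/h.
Shield: 13.5/3.90 = 3.462 half-value layers → attenuation 2^(−3.462) = 0.09075.
Combined: 239.9 × 0.09075 = 21.77 mrem/h.

21.8 mrem/h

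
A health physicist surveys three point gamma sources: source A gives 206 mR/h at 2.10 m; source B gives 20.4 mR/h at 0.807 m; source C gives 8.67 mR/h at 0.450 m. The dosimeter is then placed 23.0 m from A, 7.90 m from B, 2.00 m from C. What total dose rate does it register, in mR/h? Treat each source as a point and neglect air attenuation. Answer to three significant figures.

2.37 mR/h

By superposition, sum each source's inverse-square contribution:
A: 206 × (2.10/23.0)² = 1.717 mR/h
B: 20.4 × (0.807/7.90)² = 0.2129 mR/h
C: 8.67 × (0.450/2.00)² = 0.4389 mR/h
Total = 1.717 + 0.2129 + 0.4389 = 2.369 mR/h.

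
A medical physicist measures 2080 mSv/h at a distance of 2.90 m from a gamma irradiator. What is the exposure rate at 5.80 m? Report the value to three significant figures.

520 mSv/h

Intensity scales as (d₁/d₂)², so the rate at 5.80 m is
2080 × (2.90/5.80)² = 2080 × 0.2500 = 520.0 mSv/h.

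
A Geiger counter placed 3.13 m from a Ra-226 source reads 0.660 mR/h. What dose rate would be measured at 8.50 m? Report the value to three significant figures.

0.0895 mR/h

By the inverse-square law, scaling from 3.13 m to 8.50 m:
0.660 × (3.13/8.50)² = 0.660 × 0.1356 = 0.08950 mR/h.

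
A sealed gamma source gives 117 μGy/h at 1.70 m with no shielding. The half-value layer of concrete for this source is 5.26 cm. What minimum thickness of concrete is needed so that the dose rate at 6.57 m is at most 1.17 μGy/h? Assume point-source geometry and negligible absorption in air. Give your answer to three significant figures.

At 6.57 m, distance alone gives 117 × (1.70/6.57)² = 117 × 0.06695 = 7.833 μGy/h.
Further attenuation needed: 7.833/1.17 = 6.695.
n = log₂(6.695) = 2.743 half-value layers.
Thickness = 2.743 × 5.26 cm = 14.43 cm.

14.4 cm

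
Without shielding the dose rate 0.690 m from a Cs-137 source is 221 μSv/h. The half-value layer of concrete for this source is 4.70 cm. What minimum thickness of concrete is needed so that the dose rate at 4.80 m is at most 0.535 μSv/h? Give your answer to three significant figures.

14.5 cm

At 4.80 m, distance alone gives 221 × (0.690/4.80)² = 221 × 0.02066 = 4.566 μSv/h.
Further attenuation needed: 4.566/0.535 = 8.535.
n = log₂(8.535) = 3.093 half-value layers.
Thickness = 3.093 × 4.70 cm = 14.54 cm.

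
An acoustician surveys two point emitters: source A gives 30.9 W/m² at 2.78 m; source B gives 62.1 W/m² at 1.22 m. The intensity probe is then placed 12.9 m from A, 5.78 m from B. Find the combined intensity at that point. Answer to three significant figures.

4.20 W/m²

Each source contributes Iᵢ·(dᵢ/rᵢ)²; contributions add.
A: 30.9 × (2.78/12.9)² = 1.435 W/m²
B: 62.1 × (1.22/5.78)² = 2.767 W/m²
Total = 1.435 + 2.767 = 4.202 W/m².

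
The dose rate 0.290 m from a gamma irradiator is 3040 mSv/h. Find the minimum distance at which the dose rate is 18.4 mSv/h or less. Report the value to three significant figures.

Intensity scales as (d₁/d₂)², so d₂ = d₁·√(I₁/I₂).
I₁/I₂ = 3040/18.4 = 165.2, so d₂ = 0.290 × √165.2 = 3.727 m.

3.73 m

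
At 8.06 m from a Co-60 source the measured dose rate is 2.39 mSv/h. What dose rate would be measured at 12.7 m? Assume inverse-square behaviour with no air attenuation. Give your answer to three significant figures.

0.963 mSv/h

By the inverse-square law, scaling from 8.06 m to 12.7 m:
(8.06/12.7)² = 0.4028, so 2.39 × 0.4028 = 0.9627 mSv/h.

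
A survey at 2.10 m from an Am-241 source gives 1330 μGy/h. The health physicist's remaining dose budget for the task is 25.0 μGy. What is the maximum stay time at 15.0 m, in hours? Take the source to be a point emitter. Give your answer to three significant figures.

0.959 h

Intensity scales as (d₁/d₂)², so rate at 15.0 m:
(2.10/15.0)² = 0.01960, so 1330 × 0.01960 = 26.07 μGy/h.
Stay time = 25.0 μGy ÷ 26.07 μGy/h = 0.9590 h.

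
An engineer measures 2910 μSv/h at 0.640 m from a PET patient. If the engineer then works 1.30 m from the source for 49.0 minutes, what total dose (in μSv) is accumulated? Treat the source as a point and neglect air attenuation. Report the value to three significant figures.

Applying the 1/r² law, rate at 1.30 m:
(0.640/1.30)² = 0.2424, so 2910 × 0.2424 = 705.4 μSv/h.
Dose = rate × time = 705.4 μSv/h × 0.8167 h = 576.1 μSv.

576 μSv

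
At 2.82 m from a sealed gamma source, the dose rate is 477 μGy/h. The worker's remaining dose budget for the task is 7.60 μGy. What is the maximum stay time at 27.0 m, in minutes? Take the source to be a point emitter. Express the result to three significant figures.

87.6 min

Intensity scales as (d₁/d₂)², so rate at 27.0 m:
477 × (2.82/27.0)² = 477 × 0.01091 = 5.204 μGy/h.
Stay time = 7.60 μGy ÷ 5.204 μGy/h = 1.460 h = 87.60 min.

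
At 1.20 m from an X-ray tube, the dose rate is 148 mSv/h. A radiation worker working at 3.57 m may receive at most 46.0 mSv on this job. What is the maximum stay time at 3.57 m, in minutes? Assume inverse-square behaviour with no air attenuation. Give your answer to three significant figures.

165 min

Using I₁d₁² = I₂d₂², rate at 3.57 m:
148 × (1.20/3.57)² = 148 × 0.1130 = 16.72 mSv/h.
Stay time = 46.0 mSv ÷ 16.72 mSv/h = 2.751 h = 165.1 min.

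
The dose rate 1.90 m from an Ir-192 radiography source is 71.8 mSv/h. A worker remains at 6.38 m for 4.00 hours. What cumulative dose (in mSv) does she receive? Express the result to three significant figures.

25.5 mSv

Applying the 1/r² law, rate at 6.38 m:
(1.90/6.38)² = 0.08869, so 71.8 × 0.08869 = 6.368 mSv/h.
Dose = rate × time = 6.368 mSv/h × 4.000 h = 25.47 mSv.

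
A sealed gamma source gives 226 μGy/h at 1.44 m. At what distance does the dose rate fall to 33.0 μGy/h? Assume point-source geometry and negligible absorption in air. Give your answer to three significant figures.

Intensity scales as (d₁/d₂)², so d₂ = d₁·√(I₁/I₂).
I₁/I₂ = 226/33.0 = 6.848, so d₂ = 1.44 × √6.848 = 3.768 m.

3.77 m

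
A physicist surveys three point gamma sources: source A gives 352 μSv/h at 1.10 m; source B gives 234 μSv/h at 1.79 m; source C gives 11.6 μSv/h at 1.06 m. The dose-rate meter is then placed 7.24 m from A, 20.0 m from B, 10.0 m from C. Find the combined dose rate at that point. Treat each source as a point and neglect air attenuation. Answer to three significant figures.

By superposition, sum each source's inverse-square contribution:
A: 352 × (1.10/7.24)² = 8.126 μSv/h
B: 234 × (1.79/20.0)² = 1.874 μSv/h
C: 11.6 × (1.06/10.0)² = 0.1303 μSv/h
Total = 8.126 + 1.874 + 0.1303 = 10.13 μSv/h.

10.1 μSv/h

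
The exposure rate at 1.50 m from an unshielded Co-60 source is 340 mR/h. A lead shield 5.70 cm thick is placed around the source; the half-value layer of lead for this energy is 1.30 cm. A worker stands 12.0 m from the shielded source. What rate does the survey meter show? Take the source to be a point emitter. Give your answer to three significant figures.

0.254 mR/h

Distance alone: 340 × (1.50/12.0)² = 340 × 0.01562 = 5.311 mR/h.
Shield: 5.70/1.30 = 4.385 half-value layers → attenuation 2^(−4.385) = 0.04786.
Combined: 5.311 × 0.04786 = 0.2542 mR/h.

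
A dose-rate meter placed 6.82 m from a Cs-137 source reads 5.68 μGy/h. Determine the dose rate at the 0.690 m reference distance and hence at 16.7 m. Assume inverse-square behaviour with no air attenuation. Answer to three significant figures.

Using I₁d₁² = I₂d₂²,
At 0.690 m: (6.82/0.690)² = 97.69, so 5.68 × 97.69 = 554.9 μGy/h
At 16.7 m: 554.9 × (0.690/16.7)² = 554.9 × 0.001707 = 0.9472 μGy/h.

555 μGy/h; 0.947 μGy/h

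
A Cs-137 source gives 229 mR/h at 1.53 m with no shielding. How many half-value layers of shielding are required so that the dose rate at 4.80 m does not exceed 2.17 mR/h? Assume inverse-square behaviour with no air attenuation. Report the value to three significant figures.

3.42 half-value layers

At 4.80 m, distance alone gives 229 × (1.53/4.80)² = 229 × 0.1016 = 23.27 mR/h.
Further attenuation needed: 23.27/2.17 = 10.72.
n = log₂(10.72) = 3.422 half-value layers.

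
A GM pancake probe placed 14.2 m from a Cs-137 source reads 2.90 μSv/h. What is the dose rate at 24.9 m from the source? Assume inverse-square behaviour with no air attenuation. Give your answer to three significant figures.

0.943 μSv/h

Using I₁d₁² = I₂d₂², scaling from 14.2 m to 24.9 m:
2.90 × (14.2/24.9)² = 2.90 × 0.3252 = 0.9431 μSv/h.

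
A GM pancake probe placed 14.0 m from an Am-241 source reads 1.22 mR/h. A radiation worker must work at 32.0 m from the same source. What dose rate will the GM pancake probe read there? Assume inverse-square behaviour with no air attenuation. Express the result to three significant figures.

By the inverse-square law, scaling from 14.0 m to 32.0 m:
1.22 × (14.0/32.0)² = 1.22 × 0.1914 = 0.2335 mR/h.

0.234 mR/h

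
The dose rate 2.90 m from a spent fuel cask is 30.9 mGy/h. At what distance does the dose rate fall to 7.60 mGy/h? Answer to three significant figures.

Intensity scales as (d₁/d₂)², so d₂ = d₁·√(I₁/I₂).
I₁/I₂ = 30.9/7.60 = 4.066, so d₂ = 2.90 × √4.066 = 5.848 m.

5.85 m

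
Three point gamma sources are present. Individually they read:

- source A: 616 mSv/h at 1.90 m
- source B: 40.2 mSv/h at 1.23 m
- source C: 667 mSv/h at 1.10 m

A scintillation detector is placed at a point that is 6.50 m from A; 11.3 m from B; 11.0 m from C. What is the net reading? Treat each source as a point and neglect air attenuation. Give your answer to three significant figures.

59.8 mSv/h

Each source contributes Iᵢ·(dᵢ/rᵢ)²; contributions add.
A: 616 × (1.90/6.50)² = 52.63 mSv/h
B: 40.2 × (1.23/11.3)² = 0.4763 mSv/h
C: 667 × (1.10/11.0)² = 6.670 mSv/h
Total = 52.63 + 0.4763 + 6.670 = 59.78 mSv/h.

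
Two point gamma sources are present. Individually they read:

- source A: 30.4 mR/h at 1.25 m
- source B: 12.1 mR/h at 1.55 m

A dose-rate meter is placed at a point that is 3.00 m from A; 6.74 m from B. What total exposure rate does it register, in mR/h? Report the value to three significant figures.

By superposition, sum each source's inverse-square contribution:
A: 30.4 × (1.25/3.00)² = 5.278 mR/h
B: 12.1 × (1.55/6.74)² = 0.6399 mR/h
Total = 5.278 + 0.6399 = 5.918 mR/h.

5.92 mR/h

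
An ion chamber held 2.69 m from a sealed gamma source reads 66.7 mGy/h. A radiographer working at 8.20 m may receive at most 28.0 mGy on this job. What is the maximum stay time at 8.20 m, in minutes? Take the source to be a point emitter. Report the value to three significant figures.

Intensity scales as (d₁/d₂)², so rate at 8.20 m:
(2.69/8.20)² = 0.1076, so 66.7 × 0.1076 = 7.177 mGy/h.
Stay time = 28.0 mGy ÷ 7.177 mGy/h = 3.901 h = 234.1 min.

234 min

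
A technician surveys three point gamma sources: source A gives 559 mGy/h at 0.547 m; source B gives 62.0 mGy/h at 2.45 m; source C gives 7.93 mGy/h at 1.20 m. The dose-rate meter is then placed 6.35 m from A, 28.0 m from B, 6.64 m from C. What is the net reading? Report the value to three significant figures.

Each source contributes Iᵢ·(dᵢ/rᵢ)²; contributions add.
A: 559 × (0.547/6.35)² = 4.148 mGy/h
B: 62.0 × (2.45/28.0)² = 0.4747 mGy/h
C: 7.93 × (1.20/6.64)² = 0.2590 mGy/h
Total = 4.148 + 0.4747 + 0.2590 = 4.882 mGy/h.

4.88 mGy/h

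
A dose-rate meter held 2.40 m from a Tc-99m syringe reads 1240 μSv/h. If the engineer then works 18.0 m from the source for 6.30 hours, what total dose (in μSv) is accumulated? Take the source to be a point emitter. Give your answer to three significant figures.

Intensity scales as (d₁/d₂)², so rate at 18.0 m:
(2.40/18.0)² = 0.01778, so 1240 × 0.01778 = 22.05 μSv/h.
Dose = rate × time = 22.05 μSv/h × 6.300 h = 138.9 μSv.

139 μSv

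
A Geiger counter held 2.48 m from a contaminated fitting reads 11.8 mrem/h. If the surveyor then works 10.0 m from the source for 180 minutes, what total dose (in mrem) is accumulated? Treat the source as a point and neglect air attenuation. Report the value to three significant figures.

By the inverse-square law, rate at 10.0 m:
11.8 × (2.48/10.0)² = 11.8 × 0.06150 = 0.7257 mrem/h.
Dose = rate × time = 0.7257 mrem/h × 3.000 h = 2.177 mrem.

2.18 mrem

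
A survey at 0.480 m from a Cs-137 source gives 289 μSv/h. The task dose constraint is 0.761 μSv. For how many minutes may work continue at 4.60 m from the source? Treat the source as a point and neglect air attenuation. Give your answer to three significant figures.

14.5 min

Intensity scales as (d₁/d₂)², so rate at 4.60 m:
289 × (0.480/4.60)² = 289 × 0.01089 = 3.147 μSv/h.
Stay time = 0.761 μSv ÷ 3.147 μSv/h = 0.2418 h = 14.51 min.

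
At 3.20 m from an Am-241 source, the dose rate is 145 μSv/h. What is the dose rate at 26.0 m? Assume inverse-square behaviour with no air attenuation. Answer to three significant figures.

2.20 μSv/h

Applying the 1/r² law, the rate at 26.0 m is
(3.20/26.0)² = 0.01515, so 145 × 0.01515 = 2.197 μSv/h.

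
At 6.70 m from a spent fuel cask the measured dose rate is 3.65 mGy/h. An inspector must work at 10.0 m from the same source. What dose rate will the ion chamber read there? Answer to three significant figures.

Applying the 1/r² law, scaling from 6.70 m to 10.0 m:
(6.70/10.0)² = 0.4489, so 3.65 × 0.4489 = 1.638 mGy/h.

1.64 mGy/h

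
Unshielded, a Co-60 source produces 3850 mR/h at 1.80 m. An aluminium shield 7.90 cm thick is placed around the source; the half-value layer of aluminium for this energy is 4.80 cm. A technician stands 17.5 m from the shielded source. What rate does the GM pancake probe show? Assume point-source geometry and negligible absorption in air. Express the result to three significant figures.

13.0 mR/h

Distance alone: 3850 × (1.80/17.5)² = 3850 × 0.01058 = 40.73 mR/h.
Shield: 7.90/4.80 = 1.646 half-value layers → attenuation 2^(−1.646) = 0.3195.
Combined: 40.73 × 0.3195 = 13.01 mR/h.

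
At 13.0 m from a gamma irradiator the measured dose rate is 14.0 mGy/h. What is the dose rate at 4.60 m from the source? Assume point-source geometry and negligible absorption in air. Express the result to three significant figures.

112 mGy/h

Since intensity falls as 1/r², scaling from 13.0 m to 4.60 m:
(13.0/4.60)² = 7.987, so 14.0 × 7.987 = 111.8 mGy/h.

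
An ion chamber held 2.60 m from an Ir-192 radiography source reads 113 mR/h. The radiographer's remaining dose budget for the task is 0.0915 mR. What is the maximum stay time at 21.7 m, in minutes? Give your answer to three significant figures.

3.38 min

By the inverse-square law, rate at 21.7 m:
113 × (2.60/21.7)² = 113 × 0.01436 = 1.623 mR/h.
Stay time = 0.0915 mR ÷ 1.623 mR/h = 0.05638 h = 3.383 min.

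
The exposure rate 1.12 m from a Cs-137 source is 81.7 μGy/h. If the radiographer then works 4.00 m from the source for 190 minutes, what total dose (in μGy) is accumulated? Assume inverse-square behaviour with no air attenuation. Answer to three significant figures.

20.3 μGy

Since intensity falls as 1/r², rate at 4.00 m:
(1.12/4.00)² = 0.07840, so 81.7 × 0.07840 = 6.405 μGy/h.
Dose = rate × time = 6.405 μGy/h × 3.167 h = 20.28 μGy.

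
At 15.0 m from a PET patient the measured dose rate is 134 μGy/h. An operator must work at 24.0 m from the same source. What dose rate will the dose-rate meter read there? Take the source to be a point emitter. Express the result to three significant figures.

Using I₁d₁² = I₂d₂², scaling from 15.0 m to 24.0 m:
134 × (15.0/24.0)² = 134 × 0.3906 = 52.34 μGy/h.

52.3 μGy/h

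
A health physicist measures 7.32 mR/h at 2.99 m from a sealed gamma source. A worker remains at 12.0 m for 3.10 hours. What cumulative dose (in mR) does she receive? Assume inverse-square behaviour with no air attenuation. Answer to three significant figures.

Since intensity falls as 1/r², rate at 12.0 m:
7.32 × (2.99/12.0)² = 7.32 × 0.06208 = 0.4544 mR/h.
Dose = rate × time = 0.4544 mR/h × 3.100 h = 1.409 mR.

1.41 mR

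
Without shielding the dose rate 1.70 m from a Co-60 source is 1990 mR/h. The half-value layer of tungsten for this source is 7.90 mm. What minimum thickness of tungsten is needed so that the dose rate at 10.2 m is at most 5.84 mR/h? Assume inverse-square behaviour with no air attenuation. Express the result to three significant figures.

25.6 mm

At 10.2 m, distance alone gives (1.70/10.2)² = 0.02778, so 1990 × 0.02778 = 55.28 mR/h.
Further attenuation needed: 55.28/5.84 = 9.466.
n = log₂(9.466) = 3.243 half-value layers.
Thickness = 3.243 × 7.90 mm = 25.62 mm.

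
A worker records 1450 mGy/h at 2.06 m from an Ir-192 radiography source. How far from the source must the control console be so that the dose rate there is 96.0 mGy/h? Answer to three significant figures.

8.01 m

Intensity scales as (d₁/d₂)², so d₂ = d₁·√(I₁/I₂).
I₁/I₂ = 1450/96.0 = 15.10, so d₂ = 2.06 × √15.10 = 8.005 m.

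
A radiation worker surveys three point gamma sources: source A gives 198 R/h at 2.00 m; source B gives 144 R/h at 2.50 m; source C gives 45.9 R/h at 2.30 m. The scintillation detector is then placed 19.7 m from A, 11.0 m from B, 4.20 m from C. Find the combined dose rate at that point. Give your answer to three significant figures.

Each source contributes Iᵢ·(dᵢ/rᵢ)²; contributions add.
A: 198 × (2.00/19.7)² = 2.041 R/h
B: 144 × (2.50/11.0)² = 7.438 R/h
C: 45.9 × (2.30/4.20)² = 13.76 R/h
Total = 2.041 + 7.438 + 13.76 = 23.24 R/h.

23.2 R/h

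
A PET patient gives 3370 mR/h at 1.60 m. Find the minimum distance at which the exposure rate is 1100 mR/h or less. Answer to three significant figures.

By the inverse-square law, d₂ = d₁·√(I₁/I₂).
I₁/I₂ = 3370/1100 = 3.064, so d₂ = 1.60 × √3.064 = 2.801 m.

2.80 m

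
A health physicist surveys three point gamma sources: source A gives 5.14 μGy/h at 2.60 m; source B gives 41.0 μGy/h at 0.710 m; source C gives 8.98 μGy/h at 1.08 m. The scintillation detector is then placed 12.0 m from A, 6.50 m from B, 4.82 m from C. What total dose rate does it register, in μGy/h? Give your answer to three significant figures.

Each source contributes Iᵢ·(dᵢ/rᵢ)²; contributions add.
A: 5.14 × (2.60/12.0)² = 0.2413 μGy/h
B: 41.0 × (0.710/6.50)² = 0.4892 μGy/h
C: 8.98 × (1.08/4.82)² = 0.4508 μGy/h
Total = 0.2413 + 0.4892 + 0.4508 = 1.181 μGy/h.

1.18 μGy/h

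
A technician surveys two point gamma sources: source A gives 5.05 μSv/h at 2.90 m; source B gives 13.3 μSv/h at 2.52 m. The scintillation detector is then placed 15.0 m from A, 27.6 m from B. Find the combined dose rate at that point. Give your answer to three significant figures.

0.300 μSv/h

Each source contributes Iᵢ·(dᵢ/rᵢ)²; contributions add.
A: 5.05 × (2.90/15.0)² = 0.1888 μSv/h
B: 13.3 × (2.52/27.6)² = 0.1109 μSv/h
Total = 0.1888 + 0.1109 = 0.2997 μSv/h.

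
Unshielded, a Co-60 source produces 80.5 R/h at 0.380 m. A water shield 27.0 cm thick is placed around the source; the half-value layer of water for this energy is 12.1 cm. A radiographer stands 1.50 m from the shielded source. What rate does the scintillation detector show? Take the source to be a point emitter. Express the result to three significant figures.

Distance alone: (0.380/1.50)² = 0.06418, so 80.5 × 0.06418 = 5.166 R/h.
Shield: 27.0/12.1 = 2.231 half-value layers → attenuation 2^(−2.231) = 0.2130.
Combined: 5.166 × 0.2130 = 1.100 R/h.

1.10 R/h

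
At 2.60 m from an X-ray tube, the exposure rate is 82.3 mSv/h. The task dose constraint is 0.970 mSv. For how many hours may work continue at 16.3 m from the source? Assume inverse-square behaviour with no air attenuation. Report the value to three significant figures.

0.463 h

Using I₁d₁² = I₂d₂², rate at 16.3 m:
82.3 × (2.60/16.3)² = 82.3 × 0.02544 = 2.094 mSv/h.
Stay time = 0.970 mSv ÷ 2.094 mSv/h = 0.4632 h.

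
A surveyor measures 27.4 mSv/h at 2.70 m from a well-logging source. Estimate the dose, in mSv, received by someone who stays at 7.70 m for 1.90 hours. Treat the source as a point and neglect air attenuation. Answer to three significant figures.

By the inverse-square law, rate at 7.70 m:
(2.70/7.70)² = 0.1230, so 27.4 × 0.1230 = 3.370 mSv/h.
Dose = rate × time = 3.370 mSv/h × 1.900 h = 6.403 mSv.

6.40 mSv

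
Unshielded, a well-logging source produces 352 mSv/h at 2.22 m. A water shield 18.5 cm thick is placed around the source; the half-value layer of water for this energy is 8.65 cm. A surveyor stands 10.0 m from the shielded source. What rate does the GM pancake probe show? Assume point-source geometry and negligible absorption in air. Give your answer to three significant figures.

Distance alone: 352 × (2.22/10.0)² = 352 × 0.04928 = 17.35 mSv/h.
Shield: 18.5/8.65 = 2.139 half-value layers → attenuation 2^(−2.139) = 0.2270.
Combined: 17.35 × 0.2270 = 3.938 mSv/h.

3.94 mSv/h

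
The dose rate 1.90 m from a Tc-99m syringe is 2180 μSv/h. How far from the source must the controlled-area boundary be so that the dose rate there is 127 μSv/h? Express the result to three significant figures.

By the inverse-square law, d₂ = d₁·√(I₁/I₂).
I₁/I₂ = 2180/127 = 17.17, so d₂ = 1.90 × √17.17 = 7.873 m.

7.87 m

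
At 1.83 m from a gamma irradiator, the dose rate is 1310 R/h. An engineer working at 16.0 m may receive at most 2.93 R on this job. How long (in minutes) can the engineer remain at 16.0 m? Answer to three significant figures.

10.3 min

Intensity scales as (d₁/d₂)², so rate at 16.0 m:
1310 × (1.83/16.0)² = 1310 × 0.01308 = 17.13 R/h.
Stay time = 2.93 R ÷ 17.13 R/h = 0.1710 h = 10.26 min.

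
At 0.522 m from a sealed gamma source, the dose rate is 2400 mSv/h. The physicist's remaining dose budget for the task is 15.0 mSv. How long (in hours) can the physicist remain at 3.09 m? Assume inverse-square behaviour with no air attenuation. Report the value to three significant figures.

0.219 h

Applying the 1/r² law, rate at 3.09 m:
2400 × (0.522/3.09)² = 2400 × 0.02854 = 68.50 mSv/h.
Stay time = 15.0 mSv ÷ 68.50 mSv/h = 0.2190 h.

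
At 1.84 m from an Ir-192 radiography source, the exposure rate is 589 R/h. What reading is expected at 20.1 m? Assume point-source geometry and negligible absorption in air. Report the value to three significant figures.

By the inverse-square law, the rate at 20.1 m is
(1.84/20.1)² = 0.008380, so 589 × 0.008380 = 4.936 R/h.

4.94 R/h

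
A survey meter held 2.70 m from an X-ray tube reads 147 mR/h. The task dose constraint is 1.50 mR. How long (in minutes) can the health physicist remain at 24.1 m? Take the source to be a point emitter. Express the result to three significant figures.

48.8 min

Using I₁d₁² = I₂d₂², rate at 24.1 m:
147 × (2.70/24.1)² = 147 × 0.01255 = 1.845 mR/h.
Stay time = 1.50 mR ÷ 1.845 mR/h = 0.8130 h = 48.78 min.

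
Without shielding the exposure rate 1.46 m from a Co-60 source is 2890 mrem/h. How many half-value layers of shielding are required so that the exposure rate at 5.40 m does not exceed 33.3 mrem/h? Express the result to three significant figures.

2.67 half-value layers

At 5.40 m, distance alone gives (1.46/5.40)² = 0.07310, so 2890 × 0.07310 = 211.3 mrem/h.
Further attenuation needed: 211.3/33.3 = 6.345.
n = log₂(6.345) = 2.666 half-value layers.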